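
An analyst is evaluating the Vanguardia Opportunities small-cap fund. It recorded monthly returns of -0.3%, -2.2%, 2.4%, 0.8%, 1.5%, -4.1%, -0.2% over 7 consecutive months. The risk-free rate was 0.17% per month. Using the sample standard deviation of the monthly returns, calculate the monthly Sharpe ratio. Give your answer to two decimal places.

-0.21

r̄ = (-0.3 − 2.2 + 2.4 + 0.8 + 1.5 − 4.1 − 0.2) / 7 = -0.3000%
Σ(r − r̄)² = (-0.3 − (-0.3000))² + (-2.2 − (-0.3000))² + … = 29.8000
sample σ = √(29.8000 / 6) = √4.9667 = 2.2286%
Sharpe = (r̄ − rf) / σ = (-0.3000 − 0.17) / 2.2286 = -0.4700 / 2.2286 = -0.2109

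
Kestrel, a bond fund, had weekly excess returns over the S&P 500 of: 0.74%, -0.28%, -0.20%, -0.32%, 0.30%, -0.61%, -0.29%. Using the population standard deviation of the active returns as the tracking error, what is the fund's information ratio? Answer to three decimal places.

r̄ = (0.74 − 0.28 − 0.2 − 0.32 + 0.3 − 0.61 − 0.29) / 7 = -0.0943%
Σ(r − r̄)² = (0.74 − (-0.0943))² + (-0.28 − (-0.0943))² + (-0.2 − (-0.0943))² + … = 1.2524
σ = √[1.2524 / 7] = 0.4230%
IR = r̄ / tracking error = -0.0943 / 0.4230 = -0.2229

-0.223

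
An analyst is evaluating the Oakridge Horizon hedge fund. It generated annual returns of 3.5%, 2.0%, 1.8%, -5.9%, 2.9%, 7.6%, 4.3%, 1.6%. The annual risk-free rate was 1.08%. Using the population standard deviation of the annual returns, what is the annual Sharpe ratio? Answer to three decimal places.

0.321

r̄ = (3.5 + 2 + 1.8 − 5.9 + 2.9 + 7.6 + 4.3 + 1.6) / 8 = 2.2250%
Σ(r − r̄)² = (3.5 − 2.2250)² + (2 − 2.2250)² + … = 101.9150
σ = √[101.9150 / 8] = 3.5692%
Sharpe = (r̄ − rf) / σ = (2.2250 − 1.08) / 3.5692 = 1.1450 / 3.5692 = 0.3208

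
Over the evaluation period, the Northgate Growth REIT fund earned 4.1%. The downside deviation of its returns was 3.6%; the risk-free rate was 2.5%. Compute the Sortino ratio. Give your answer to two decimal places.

0.44

Sortino = (Rp − Rf) / σd = (4.1% − 2.5%) / 3.6% = 1.60% / 3.6% = 0.4444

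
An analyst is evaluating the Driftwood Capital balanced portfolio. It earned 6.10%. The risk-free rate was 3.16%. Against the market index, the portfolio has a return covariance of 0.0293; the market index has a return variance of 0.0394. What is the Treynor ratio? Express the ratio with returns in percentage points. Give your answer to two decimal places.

β = Cov / Var = 0.0293 / 0.0394 = 0.7437
Treynor = (Rp − Rf) / β = (6.10% − 3.16%) / 0.7437 = 2.94 / 0.7437 = 3.9532

3.95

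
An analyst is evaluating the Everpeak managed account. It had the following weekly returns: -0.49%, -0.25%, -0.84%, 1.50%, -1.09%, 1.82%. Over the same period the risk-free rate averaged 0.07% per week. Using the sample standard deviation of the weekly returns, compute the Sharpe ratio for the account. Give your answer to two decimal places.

0.03

μ = (-0.49 − 0.25 − 0.84 + 1.5 − 1.09 + 1.82) / 6 = 0.1083%
Sample σ = √[Σ(r − μ)² / 5] = √[7.6883 / 5] = √1.5377 = 1.2400%
Sharpe = (μ − rf) / σ = (0.1083 − 0.07) / 1.2400 = 0.0383 / 1.2400 = 0.0309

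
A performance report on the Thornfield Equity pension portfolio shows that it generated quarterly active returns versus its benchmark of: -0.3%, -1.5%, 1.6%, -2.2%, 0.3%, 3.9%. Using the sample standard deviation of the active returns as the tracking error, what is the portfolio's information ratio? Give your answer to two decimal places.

r̄ = (-0.3 − 1.5 + 1.6 − 2.2 + 0.3 + 3.9) / 6 = 1.80 / 6 = 0.3000%
Σ(r − r̄)² = 24.5000; sample σ = √(24.5000/5) = 2.2136%
IR = r̄ / tracking error = 0.3000 / 2.2136 = 0.1355

0.14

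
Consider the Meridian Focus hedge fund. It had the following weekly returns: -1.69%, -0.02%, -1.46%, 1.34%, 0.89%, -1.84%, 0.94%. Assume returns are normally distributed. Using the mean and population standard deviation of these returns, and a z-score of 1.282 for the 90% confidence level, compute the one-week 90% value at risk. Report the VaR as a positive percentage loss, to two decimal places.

Mean return r̄ = -1.840 / 7 = -0.2629%
Σ(r − r̄)² = (-1.69 − (-0.2629))² + (-0.02 − (-0.2629))² + (-1.46 − (-0.2629))² + … = 11.3613
σ = √[11.3613 / 7] = 1.2740%
VaR = −(r̄ − z·σ) = −(-0.2629 − 1.282 × 1.2740) = −(-1.8962) = 1.8962%

1.90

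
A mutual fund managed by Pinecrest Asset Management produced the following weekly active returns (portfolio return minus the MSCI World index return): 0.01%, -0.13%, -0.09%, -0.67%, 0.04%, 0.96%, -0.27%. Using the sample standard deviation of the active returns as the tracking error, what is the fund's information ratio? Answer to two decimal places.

-0.04

Mean return r̄ = -0.150 / 7 = -0.0214%
Σ(r − r̄)² = (0.01 − (-0.0214))² + (-0.13 − (-0.0214))² + … = 1.4669
sample σ = √(1.4669 / 6) = √0.2445 = 0.4945%
IR = r̄ / tracking error = -0.0214 / 0.4945 = -0.0433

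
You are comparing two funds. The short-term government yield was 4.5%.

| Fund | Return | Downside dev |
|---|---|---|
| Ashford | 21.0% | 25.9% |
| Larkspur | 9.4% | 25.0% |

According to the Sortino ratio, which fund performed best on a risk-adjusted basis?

Ashford

Ashford: Sortino ratio = (21.0% − 4.5%) / 25.9% = 0.637
Larkspur: Sortino ratio = (9.4% − 4.5%) / 25.0% = 0.196
Highest: Ashford (0.637).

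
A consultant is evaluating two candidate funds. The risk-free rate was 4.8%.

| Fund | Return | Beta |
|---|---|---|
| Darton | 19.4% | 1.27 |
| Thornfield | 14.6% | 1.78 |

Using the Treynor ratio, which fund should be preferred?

Darton

Darton: Treynor = (19.4% − 4.8%) / 1.27 = 11.496
Thornfield: Treynor = (14.6% − 4.8%) / 1.78 = 5.506
Highest: Darton (11.496).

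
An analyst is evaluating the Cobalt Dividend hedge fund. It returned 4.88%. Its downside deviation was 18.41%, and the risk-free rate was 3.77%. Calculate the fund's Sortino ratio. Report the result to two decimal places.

Sortino = (Rp − Rf) / σd = (4.88% − 3.77%) / 18.41% = 1.11% / 18.41% = 0.0603

0.06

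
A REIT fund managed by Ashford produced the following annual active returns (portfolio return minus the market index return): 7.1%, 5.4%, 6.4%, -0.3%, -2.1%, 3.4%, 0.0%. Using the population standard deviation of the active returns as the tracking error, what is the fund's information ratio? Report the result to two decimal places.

r̄ = (7.1 + 5.4 + 6.4 − 0.3 − 2.1 + 3.4 + 0) / 7 = 2.8429%
Population std dev = √[80.0171 / 7] = 3.3810%
IR = r̄ / tracking error = 2.8429 / 3.3810 = 0.8408

0.84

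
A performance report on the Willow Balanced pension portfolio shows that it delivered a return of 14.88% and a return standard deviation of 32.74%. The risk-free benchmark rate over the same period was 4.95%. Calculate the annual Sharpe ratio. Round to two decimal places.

0.30

Sharpe = (Rp − Rf) / σp = (14.88% − 4.95%) / 32.74% = 9.93% / 32.74% = 0.3033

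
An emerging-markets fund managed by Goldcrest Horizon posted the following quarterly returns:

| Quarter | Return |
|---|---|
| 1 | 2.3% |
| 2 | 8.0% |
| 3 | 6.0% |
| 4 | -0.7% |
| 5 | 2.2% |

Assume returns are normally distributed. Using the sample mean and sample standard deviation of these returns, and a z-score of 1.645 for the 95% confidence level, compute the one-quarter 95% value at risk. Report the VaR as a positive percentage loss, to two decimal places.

Mean return μ = 17.80 / 5 = 3.5600%
Σ(r − μ)² = 47.2520; sample σ = √(47.2520/4) = 3.4370%
VaR = −(μ − z·σ) = −(3.5600 − 1.645 × 3.4370) = −(-2.0939) = 2.0939%

2.09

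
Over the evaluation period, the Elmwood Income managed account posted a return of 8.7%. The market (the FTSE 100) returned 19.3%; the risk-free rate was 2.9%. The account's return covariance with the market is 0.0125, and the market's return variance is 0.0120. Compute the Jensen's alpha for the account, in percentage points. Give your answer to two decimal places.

β = Cov / Var = 0.0125 / 0.0120 = 1.0417
E[R] = Rf + β(Rm − Rf) = 2.9% + 1.0417 × (19.3% − 2.9%) = 19.9839%
α = Rp − E[R] = 8.7% − 19.9839% = -11.2839

-11.28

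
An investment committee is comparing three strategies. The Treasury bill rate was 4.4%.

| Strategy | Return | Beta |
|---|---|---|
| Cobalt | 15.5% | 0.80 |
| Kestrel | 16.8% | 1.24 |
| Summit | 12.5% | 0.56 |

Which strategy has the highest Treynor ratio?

Cobalt: Treynor = (15.5% − 4.4%) / 0.80 = 13.875
Kestrel: Treynor = (16.8% − 4.4%) / 1.24 = 10.000
Summit: Treynor = (12.5% − 4.4%) / 0.56 = 14.464
Highest: Summit (14.464).

Summit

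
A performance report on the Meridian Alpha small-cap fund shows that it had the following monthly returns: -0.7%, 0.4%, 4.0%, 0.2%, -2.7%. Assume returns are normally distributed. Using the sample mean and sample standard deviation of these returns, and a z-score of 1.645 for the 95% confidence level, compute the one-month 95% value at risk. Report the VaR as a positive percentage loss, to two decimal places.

3.76

μ = (-0.7 + 0.4 + 4 + 0.2 − 2.7) / 5 = 1.20 / 5 = 0.2400%
Σ(r − μ)² = 23.6920; sample σ = √(23.6920/4) = 2.4337%
VaR = −(μ − z·σ) = −(0.2400 − 1.645 × 2.4337) = −(-3.7634) = 3.7634%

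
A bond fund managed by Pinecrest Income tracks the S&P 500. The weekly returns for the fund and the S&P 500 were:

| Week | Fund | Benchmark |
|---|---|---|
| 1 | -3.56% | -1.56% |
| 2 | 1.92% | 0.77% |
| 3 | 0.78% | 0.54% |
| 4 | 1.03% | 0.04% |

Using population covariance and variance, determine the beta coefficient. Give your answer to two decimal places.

2.27

r̄p = 0.0425%,  r̄m = -0.0525%
Cov = Σ(rp − r̄p)(rm − r̄m) / 4 = 1.8758
Var(rm) = Σ(rm − r̄m)² / 4 = 0.8272
β = Cov / Var = 1.8758 / 0.8272 = 2.2676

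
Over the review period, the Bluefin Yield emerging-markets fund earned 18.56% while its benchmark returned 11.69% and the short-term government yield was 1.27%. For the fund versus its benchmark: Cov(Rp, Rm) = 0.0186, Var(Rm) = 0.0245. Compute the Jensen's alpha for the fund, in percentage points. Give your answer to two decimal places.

β = Cov / Var = 0.0186 / 0.0245 = 0.7592
E[R] = Rf + β(Rm − Rf) = 1.27% + 0.7592 × (11.69% − 1.27%) = 9.1809%
α = Rp − E[R] = 18.56% − 9.1809% = 9.3791

9.38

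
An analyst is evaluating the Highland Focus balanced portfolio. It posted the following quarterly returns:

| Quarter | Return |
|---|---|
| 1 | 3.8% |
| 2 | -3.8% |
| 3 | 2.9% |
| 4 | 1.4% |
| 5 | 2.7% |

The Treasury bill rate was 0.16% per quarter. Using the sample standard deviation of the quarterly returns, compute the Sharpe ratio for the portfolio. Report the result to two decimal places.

0.41

Mean return μ = 7.00 / 5 = 1.4000%
Σ(r − μ)² = 36.7400; sample σ = √(36.7400/4) = 3.0307%
Sharpe = (μ − rf) / σ = (1.4000 − 0.16) / 3.0307 = 1.2400 / 3.0307 = 0.4091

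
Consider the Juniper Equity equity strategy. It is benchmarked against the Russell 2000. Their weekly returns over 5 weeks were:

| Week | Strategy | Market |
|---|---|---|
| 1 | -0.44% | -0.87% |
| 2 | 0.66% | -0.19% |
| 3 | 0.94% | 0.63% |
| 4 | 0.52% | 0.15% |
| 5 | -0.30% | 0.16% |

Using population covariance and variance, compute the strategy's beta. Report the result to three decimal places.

r̄p = 0.2760%,  r̄m = -0.0240%
Cov = Σ(rp − r̄p)(rm − r̄m) / 5 = 0.1825
Var(rm) = Σ(rm − r̄m)² / 5 = 0.2470
β = Cov / Var = 0.1825 / 0.2470 = 0.7389

0.739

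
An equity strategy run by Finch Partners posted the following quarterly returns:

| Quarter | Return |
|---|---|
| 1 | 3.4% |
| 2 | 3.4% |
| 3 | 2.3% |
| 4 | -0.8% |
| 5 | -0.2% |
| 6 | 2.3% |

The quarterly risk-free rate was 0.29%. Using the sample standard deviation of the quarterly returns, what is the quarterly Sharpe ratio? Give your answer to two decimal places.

μ = (3.4 + 3.4 + 2.3 − 0.8 − 0.2 + 2.3) / 6 = 10.40 / 6 = 1.7333%
Sample σ = √[Σ(r − μ)² / 5] = √[16.3533 / 5] = √3.2707 = 1.8085%
Sharpe = (μ − rf) / σ = (1.7333 − 0.29) / 1.8085 = 1.4433 / 1.8085 = 0.7981

0.80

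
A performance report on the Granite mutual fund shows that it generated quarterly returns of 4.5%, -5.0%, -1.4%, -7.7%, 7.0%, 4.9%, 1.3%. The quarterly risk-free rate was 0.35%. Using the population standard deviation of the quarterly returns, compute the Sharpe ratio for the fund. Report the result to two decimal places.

Mean return r̄ = 3.60 / 7 = 0.5143%
Σ(r − r̄)² = (4.5 − 0.5143)² + (-5 − 0.5143)² + (-1.4 − 0.5143)² + … = 179.3486
σ = √[179.3486 / 7] = 5.0617%
Sharpe = (r̄ − rf) / σ = (0.5143 − 0.35) / 5.0617 = 0.1643 / 5.0617 = 0.0325

0.03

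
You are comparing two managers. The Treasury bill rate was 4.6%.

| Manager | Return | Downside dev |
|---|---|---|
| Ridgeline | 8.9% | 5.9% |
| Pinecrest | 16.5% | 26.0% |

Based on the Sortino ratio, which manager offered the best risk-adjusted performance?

Ridgeline

Ridgeline: Sortino ratio = (8.9% − 4.6%) / 5.9% = 0.729
Pinecrest: Sortino ratio = (16.5% − 4.6%) / 26.0% = 0.458
Highest: Ridgeline (0.729).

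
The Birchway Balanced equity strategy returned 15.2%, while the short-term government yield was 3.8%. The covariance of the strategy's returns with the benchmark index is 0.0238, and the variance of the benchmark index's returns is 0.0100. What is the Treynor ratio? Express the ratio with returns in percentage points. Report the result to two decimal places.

β = Cov / Var = 0.0238 / 0.0100 = 2.3800
Treynor = (Rp − Rf) / β = (15.2% − 3.8%) / 2.3800 = 11.40 / 2.3800 = 4.7899

4.79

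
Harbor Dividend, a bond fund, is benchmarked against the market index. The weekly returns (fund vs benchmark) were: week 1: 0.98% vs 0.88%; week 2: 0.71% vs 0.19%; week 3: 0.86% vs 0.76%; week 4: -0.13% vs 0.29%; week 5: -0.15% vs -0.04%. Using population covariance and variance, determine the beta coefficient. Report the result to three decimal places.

r̄p = 0.4540%,  r̄m = 0.4160%
Cov = Σ(rp − r̄p)(rm − r̄m) / 5 = 0.1350
Var(rm) = Σ(rm − r̄m)² / 5 = 0.1217
β = Cov / Var = 0.1350 / 0.1217 = 1.1093

1.109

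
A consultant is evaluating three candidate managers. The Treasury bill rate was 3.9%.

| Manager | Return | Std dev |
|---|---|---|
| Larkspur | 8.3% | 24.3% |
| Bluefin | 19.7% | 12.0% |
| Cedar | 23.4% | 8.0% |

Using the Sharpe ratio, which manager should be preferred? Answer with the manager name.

Cedar

Larkspur: Sharpe ratio = (8.3% − 3.9%) / 24.3% = 0.181
Bluefin: Sharpe ratio = (19.7% − 3.9%) / 12.0% = 1.317
Cedar: Sharpe ratio = (23.4% − 3.9%) / 8.0% = 2.438
Highest: Cedar (2.438).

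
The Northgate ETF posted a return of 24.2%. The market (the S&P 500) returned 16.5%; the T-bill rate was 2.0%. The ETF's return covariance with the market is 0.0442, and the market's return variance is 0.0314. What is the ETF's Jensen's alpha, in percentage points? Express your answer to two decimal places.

1.79

β = Cov / Var = 0.0442 / 0.0314 = 1.4076
E[R] = Rf + β(Rm − Rf) = 2.0% + 1.4076 × (16.5% − 2.0%) = 22.4102%
α = Rp − E[R] = 24.2% − 22.4102% = 1.7898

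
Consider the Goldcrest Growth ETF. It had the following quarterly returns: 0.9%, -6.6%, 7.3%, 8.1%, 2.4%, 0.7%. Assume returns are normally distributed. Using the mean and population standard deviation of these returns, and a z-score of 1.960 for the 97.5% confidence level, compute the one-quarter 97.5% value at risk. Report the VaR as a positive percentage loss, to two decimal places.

Mean return r̄ = 12.80 / 6 = 2.1333%
Σ(r − r̄)² = 142.2133; population σ = √(142.2133/6) = 4.8685%
VaR = −(r̄ − z·σ) = −(2.1333 − 1.960 × 4.8685) = −(-7.4090) = 7.4090%

7.41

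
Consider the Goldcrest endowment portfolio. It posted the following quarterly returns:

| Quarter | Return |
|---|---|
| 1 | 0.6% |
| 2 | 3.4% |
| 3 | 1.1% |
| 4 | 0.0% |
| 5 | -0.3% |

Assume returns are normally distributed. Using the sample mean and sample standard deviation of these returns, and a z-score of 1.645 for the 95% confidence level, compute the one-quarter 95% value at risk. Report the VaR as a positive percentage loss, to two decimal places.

1.45

r̄ = (0.6 + 3.4 + 1.1 + 0 − 0.3) / 5 = 0.9600%
Sample std dev = √[8.6120 / 4] = 1.4673%
VaR = −(r̄ − z·σ) = −(0.9600 − 1.645 × 1.4673) = −(-1.4537) = 1.4537%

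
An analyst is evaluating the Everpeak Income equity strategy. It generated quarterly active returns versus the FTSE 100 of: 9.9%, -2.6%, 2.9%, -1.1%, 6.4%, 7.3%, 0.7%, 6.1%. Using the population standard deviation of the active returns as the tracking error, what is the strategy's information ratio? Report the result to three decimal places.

0.895

r̄ = (9.9 − 2.6 + 2.9 − 1.1 + 6.4 + 7.3 + 0.7 + 6.1) / 8 = 29.60 / 8 = 3.7000%
Σ(r − r̄)² = (9.9 − 3.7000)² + (-2.6 − 3.7000)² + … = 136.8200
population σ = √(136.8200 / 8) = √17.1025 = 4.1355%
IR = r̄ / tracking error = 3.7000 / 4.1355 = 0.8947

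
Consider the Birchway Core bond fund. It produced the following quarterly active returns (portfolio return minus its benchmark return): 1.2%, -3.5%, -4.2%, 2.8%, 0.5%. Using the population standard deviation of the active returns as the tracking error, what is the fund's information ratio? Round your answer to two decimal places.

-0.23

r̄ = (1.2 − 3.5 − 4.2 + 2.8 + 0.5) / 5 = -3.20 / 5 = -0.6400%
Population std dev = √[37.3720 / 5] = 2.7339%
IR = r̄ / tracking error = -0.6400 / 2.7339 = -0.2341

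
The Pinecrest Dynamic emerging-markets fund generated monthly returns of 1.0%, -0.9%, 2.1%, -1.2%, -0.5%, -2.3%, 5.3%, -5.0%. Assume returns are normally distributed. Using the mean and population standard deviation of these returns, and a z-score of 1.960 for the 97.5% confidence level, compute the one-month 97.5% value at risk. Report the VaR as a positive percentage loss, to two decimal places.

r̄ = (1 − 0.9 + 2.1 − 1.2 − 0.5 − 2.3 + 5.3 − 5) / 8 = -1.50 / 8 = -0.1875%
Population std dev = √[66.0088 / 8] = 2.8725%
VaR = −(r̄ − z·σ) = −(-0.1875 − 1.960 × 2.8725) = −(-5.8176) = 5.8176%

5.82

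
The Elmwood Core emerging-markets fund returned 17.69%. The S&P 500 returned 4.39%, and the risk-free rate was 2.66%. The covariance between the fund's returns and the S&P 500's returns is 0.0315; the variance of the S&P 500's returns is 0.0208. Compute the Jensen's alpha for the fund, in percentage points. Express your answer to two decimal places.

β = Cov / Var = 0.0315 / 0.0208 = 1.5144
E[R] = Rf + β(Rm − Rf) = 2.66% + 1.5144 × (4.39% − 2.66%) = 5.2799%
α = Rp − E[R] = 17.69% − 5.2799% = 12.4101

12.41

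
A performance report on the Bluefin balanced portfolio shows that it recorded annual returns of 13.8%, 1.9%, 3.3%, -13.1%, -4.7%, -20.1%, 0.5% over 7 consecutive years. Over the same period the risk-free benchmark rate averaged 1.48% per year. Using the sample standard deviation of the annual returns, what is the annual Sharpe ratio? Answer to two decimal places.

r̄ = (13.8 + 1.9 + 3.3 − 13.1 − 4.7 − 20.1 + 0.5) / 7 = -18.40 / 7 = -2.6286%
Σ(r − r̄)² = 754.5343; sample σ = √(754.5343/6) = 11.2141%
Sharpe = (r̄ − rf) / σ = (-2.6286 − 1.48) / 11.2141 = -4.1086 / 11.2141 = -0.3664

-0.37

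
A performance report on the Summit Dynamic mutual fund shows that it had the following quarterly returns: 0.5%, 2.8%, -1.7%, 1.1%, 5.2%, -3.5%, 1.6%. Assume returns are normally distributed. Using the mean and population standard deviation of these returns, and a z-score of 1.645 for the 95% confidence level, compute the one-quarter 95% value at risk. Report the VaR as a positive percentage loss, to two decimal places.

3.49

r̄ = (0.5 + 2.8 − 1.7 + 1.1 + 5.2 − 3.5 + 1.6) / 7 = 0.8571%
Σ(r − r̄)² = 48.8971; population σ = √(48.8971/7) = 2.6430%
VaR = −(r̄ − z·σ) = −(0.8571 − 1.645 × 2.6430) = −(-3.4906) = 3.4906%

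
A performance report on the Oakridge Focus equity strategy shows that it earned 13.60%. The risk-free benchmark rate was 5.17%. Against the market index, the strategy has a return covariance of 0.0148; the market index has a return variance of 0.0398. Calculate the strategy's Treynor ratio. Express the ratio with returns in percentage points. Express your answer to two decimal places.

22.67

β = Cov / Var = 0.0148 / 0.0398 = 0.3719
Treynor = (Rp − Rf) / β = (13.60% − 5.17%) / 0.3719 = 8.43 / 0.3719 = 22.6674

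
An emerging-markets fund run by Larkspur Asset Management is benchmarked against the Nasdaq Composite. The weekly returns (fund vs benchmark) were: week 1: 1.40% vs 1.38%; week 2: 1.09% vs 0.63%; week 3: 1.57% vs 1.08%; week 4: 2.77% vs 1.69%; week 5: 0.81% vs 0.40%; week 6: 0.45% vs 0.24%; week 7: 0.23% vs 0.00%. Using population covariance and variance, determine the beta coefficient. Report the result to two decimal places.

1.27

r̄p = 1.1886%,  r̄m = 0.7743%
Cov = Σ(rp − r̄p)(rm − r̄m) / 7 = 0.4265
Var(rm) = Σ(rm − r̄m)² / 7 = 0.3350
β = Cov / Var = 0.4265 / 0.3350 = 1.2731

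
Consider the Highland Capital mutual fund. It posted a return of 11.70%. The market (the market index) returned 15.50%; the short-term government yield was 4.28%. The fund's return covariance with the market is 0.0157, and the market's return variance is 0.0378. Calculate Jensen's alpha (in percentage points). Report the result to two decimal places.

β = Cov / Var = 0.0157 / 0.0378 = 0.4153
E[R] = Rf + β(Rm − Rf) = 4.28% + 0.4153 × (15.50% − 4.28%) = 8.9397%
α = Rp − E[R] = 11.70% − 8.9397% = 2.7603

2.76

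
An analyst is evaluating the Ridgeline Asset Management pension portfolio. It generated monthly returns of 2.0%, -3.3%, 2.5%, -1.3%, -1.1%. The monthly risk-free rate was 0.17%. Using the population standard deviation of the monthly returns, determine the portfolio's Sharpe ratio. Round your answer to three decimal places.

Mean return r̄ = -1.20 / 5 = -0.2400%
Σ(r − r̄)² = 23.7520; population σ = √(23.7520/5) = 2.1795%
Sharpe = (r̄ − rf) / σ = (-0.2400 − 0.17) / 2.1795 = -0.4100 / 2.1795 = -0.1881

-0.188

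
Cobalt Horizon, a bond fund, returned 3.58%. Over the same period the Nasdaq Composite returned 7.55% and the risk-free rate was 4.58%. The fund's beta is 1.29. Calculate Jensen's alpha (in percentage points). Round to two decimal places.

CAPM expected return = Rf + β(Rm − Rf) = 4.58% + 1.29 × (7.55% − 4.58%) = 4.58 + 1.29 × 2.97 = 8.4113%
Jensen's α = Rp − E[R] = 3.58% − 8.4113% = -4.8313

-4.83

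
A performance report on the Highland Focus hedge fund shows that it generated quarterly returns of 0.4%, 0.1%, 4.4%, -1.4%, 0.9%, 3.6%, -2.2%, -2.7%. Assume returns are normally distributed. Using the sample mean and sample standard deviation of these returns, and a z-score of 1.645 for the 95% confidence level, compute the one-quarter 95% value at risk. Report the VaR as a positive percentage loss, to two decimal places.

Mean return r̄ = 3.10 / 8 = 0.3875%
Σ(r − r̄)² = (0.4 − 0.3875)² + (0.1 − 0.3875)² + (4.4 − 0.3875)² + … = 46.1888
σ = √[46.1888 / 7] = 2.5687%
VaR = −(r̄ − z·σ) = −(0.3875 − 1.645 × 2.5687) = −(-3.8380) = 3.8380%

3.84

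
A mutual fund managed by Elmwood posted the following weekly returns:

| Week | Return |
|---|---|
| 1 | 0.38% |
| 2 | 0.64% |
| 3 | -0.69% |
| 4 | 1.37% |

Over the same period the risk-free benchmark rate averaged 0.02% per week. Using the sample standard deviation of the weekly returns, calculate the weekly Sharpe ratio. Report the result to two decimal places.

Mean return μ = 1.700 / 4 = 0.4250%
Σ(r − μ)² = (0.38 − 0.4250)² + (0.64 − 0.4250)² + … = 2.1845
σ = √[2.1845 / 3] = 0.8533%
Sharpe = (μ − rf) / σ = (0.4250 − 0.02) / 0.8533 = 0.4050 / 0.8533 = 0.4746

0.47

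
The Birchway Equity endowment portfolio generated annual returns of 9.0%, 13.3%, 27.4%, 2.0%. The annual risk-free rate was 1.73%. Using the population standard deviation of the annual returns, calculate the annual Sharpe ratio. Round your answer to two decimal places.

Mean return μ = 51.70 / 4 = 12.9250%
Population std dev = √[344.4275 / 4] = 9.2794%
Sharpe = (μ − rf) / σ = (12.9250 − 1.73) / 9.2794 = 11.1950 / 9.2794 = 1.2064

1.21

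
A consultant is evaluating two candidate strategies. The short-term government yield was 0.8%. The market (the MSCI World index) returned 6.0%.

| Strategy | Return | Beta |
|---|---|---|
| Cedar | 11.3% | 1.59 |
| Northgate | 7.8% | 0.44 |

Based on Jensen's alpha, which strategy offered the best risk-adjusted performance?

Cedar: α = 11.3% − [0.8% + 1.59 × (6.0% − 0.8%)] = 2.232
Northgate: α = 7.8% − [0.8% + 0.44 × (6.0% − 0.8%)] = 4.712
Highest: Northgate (4.712).

Northgate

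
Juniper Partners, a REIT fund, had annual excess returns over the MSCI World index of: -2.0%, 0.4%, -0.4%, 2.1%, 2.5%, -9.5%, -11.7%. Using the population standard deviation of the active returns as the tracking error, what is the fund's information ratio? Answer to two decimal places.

μ = (-2 + 0.4 − 0.4 + 2.1 + 2.5 − 9.5 − 11.7) / 7 = -2.6571%
Population std dev = √[192.6971 / 7] = 5.2467%
IR = μ / tracking error = -2.6571 / 5.2467 = -0.5064

-0.51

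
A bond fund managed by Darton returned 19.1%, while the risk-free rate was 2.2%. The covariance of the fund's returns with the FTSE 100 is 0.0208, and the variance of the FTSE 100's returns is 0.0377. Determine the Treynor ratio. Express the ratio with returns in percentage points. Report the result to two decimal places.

30.63

β = Cov / Var = 0.0208 / 0.0377 = 0.5517
Treynor = (Rp − Rf) / β = (19.1% − 2.2%) / 0.5517 = 16.90 / 0.5517 = 30.6326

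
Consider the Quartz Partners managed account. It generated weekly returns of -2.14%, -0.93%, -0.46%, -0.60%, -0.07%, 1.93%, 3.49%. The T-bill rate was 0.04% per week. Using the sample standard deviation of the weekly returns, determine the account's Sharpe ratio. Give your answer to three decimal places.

0.071

Mean return μ = 1.220 / 7 = 0.1743%
Σ(r − μ)² = (-2.14 − 0.1743)² + (-0.93 − 0.1743)² + (-0.46 − 0.1743)² + … = 21.7134
sample σ = √(21.7134 / 6) = √3.6189 = 1.9023%
Sharpe = (μ − rf) / σ = (0.1743 − 0.04) / 1.9023 = 0.1343 / 1.9023 = 0.0706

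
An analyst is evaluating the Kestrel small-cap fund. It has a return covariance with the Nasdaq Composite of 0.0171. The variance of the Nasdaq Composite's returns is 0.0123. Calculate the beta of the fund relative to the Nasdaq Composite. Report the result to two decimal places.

β = Cov(Rp, Rm) / Var(Rm) = 0.0171 / 0.0123 = 1.3902

1.39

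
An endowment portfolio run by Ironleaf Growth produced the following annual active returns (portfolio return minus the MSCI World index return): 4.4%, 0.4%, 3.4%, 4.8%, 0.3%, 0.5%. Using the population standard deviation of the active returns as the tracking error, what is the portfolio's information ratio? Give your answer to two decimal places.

r̄ = (4.4 + 0.4 + 3.4 + 4.8 + 0.3 + 0.5) / 6 = 2.3000%
Σ(r − r̄)² = (4.4 − 2.3000)² + (0.4 − 2.3000)² + (3.4 − 2.3000)² + … = 22.7200
σ = √[22.7200 / 6] = 1.9459%
IR = r̄ / tracking error = 2.3000 / 1.9459 = 1.1820

1.18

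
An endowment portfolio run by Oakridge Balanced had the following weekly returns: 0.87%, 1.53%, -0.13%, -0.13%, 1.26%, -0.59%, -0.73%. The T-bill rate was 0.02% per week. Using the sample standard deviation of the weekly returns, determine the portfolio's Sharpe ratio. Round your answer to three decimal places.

0.304

r̄ = (0.87 + 1.53 − 0.13 − 0.13 + 1.26 − 0.59 − 0.73) / 7 = 0.2971%
Σ(r − r̄)² = 4.9821; sample σ = √(4.9821/6) = 0.9112%
Sharpe = (r̄ − rf) / σ = (0.2971 − 0.02) / 0.9112 = 0.2771 / 0.9112 = 0.3041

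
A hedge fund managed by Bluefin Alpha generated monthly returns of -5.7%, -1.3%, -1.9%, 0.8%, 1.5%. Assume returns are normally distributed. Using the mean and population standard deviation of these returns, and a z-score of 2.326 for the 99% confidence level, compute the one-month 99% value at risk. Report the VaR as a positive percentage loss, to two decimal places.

r̄ = (-5.7 − 1.3 − 1.9 + 0.8 + 1.5) / 5 = -1.3200%
Σ(r − r̄)² = (-5.7 − (-1.3200))² + (-1.3 − (-1.3200))² + (-1.9 − (-1.3200))² + … = 31.9680
population σ = √(31.9680 / 5) = √6.3936 = 2.5286%
VaR = −(r̄ − z·σ) = −(-1.3200 − 2.326 × 2.5286) = −(-7.2015) = 7.2015%

7.20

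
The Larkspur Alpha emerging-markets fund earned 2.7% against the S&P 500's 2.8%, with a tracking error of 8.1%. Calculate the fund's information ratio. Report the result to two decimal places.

IR = (Rp − Rb) / TE = (2.7% − 2.8%) / 8.1% = -0.10% / 8.1% = -0.0123

-0.01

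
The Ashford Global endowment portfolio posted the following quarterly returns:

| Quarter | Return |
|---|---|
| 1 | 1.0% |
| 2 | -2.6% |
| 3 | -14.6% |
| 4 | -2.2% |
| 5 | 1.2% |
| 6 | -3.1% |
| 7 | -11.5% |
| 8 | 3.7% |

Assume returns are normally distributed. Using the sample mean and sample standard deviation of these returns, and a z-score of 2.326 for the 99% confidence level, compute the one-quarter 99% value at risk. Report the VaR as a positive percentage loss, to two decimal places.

18.33

Mean return μ = -28.10 / 8 = -3.5125%
Σ(r − μ)² = (1 − (-3.5125))² + (-2.6 − (-3.5125))² + (-14.6 − (-3.5125))² + … = 284.0488
σ = √[284.0488 / 7] = 6.3701%
VaR = −(μ − z·σ) = −(-3.5125 − 2.326 × 6.3701) = −(-18.3294) = 18.3294%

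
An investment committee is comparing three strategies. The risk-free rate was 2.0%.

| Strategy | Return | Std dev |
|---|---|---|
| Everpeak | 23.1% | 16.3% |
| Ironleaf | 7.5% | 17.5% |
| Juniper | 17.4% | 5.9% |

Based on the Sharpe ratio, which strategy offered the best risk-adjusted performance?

Everpeak: Sharpe ratio = (23.1% − 2.0%) / 16.3% = 1.294
Ironleaf: Sharpe ratio = (7.5% − 2.0%) / 17.5% = 0.314
Juniper: Sharpe ratio = (17.4% − 2.0%) / 5.9% = 2.610
Highest: Juniper (2.610).

Juniper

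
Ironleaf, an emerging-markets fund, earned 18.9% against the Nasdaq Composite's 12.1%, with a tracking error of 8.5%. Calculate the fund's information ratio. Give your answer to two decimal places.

0.80

IR = (Rp − Rb) / TE = (18.9% − 12.1%) / 8.5% = 6.80% / 8.5% = 0.8000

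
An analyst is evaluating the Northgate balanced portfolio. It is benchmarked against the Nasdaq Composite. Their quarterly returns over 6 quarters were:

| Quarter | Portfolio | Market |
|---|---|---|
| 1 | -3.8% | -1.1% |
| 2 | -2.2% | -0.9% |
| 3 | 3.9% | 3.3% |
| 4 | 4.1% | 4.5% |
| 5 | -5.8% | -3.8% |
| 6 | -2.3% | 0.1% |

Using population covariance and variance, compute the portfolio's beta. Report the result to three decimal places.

r̄p = -1.0167%,  r̄m = 0.3500%
Cov = Σ(rp − r̄p)(rm − r̄m) / 6 = 10.2375
Var(rm) = Σ(rm − r̄m)² / 6 = 7.8125
β = Cov / Var = 10.2375 / 7.8125 = 1.3104

1.310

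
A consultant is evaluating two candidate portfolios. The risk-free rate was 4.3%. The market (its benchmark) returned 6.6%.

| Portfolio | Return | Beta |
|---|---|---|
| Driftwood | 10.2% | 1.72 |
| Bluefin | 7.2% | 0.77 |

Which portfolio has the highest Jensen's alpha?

Driftwood: α = 10.2% − [4.3% + 1.72 × (6.6% − 4.3%)] = 1.944
Bluefin: α = 7.2% − [4.3% + 0.77 × (6.6% − 4.3%)] = 1.129
Highest: Driftwood (1.944).

Driftwood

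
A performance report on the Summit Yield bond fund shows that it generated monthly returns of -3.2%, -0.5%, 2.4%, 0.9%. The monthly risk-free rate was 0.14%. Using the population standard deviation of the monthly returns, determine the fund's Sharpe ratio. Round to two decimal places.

r̄ = (-3.2 − 0.5 + 2.4 + 0.9) / 4 = -0.1000%
Σ(r − r̄)² = (-3.2 − (-0.1000))² + (-0.5 − (-0.1000))² + (2.4 − (-0.1000))² + … = 17.0200
σ = √[17.0200 / 4] = 2.0628%
Sharpe = (r̄ − rf) / σ = (-0.1000 − 0.14) / 2.0628 = -0.2400 / 2.0628 = -0.1163

-0.12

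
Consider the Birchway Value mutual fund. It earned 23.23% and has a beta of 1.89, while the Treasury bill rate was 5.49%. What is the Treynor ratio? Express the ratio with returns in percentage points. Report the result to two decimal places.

Treynor = (Rp − Rf) / β = (23.23% − 5.49%) / 1.89 = 17.74 / 1.89 = 9.3862

9.39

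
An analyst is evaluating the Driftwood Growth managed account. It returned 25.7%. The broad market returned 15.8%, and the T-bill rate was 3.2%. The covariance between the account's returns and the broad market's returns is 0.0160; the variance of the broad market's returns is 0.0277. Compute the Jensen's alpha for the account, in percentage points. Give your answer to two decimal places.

β = Cov / Var = 0.0160 / 0.0277 = 0.5776
E[R] = Rf + β(Rm − Rf) = 3.2% + 0.5776 × (15.8% − 3.2%) = 10.4778%
α = Rp − E[R] = 25.7% − 10.4778% = 15.2222

15.22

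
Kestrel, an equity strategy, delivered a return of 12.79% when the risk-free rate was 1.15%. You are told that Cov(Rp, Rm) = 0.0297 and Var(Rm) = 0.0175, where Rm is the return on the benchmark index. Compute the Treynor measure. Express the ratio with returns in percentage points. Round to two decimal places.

β = Cov / Var = 0.0297 / 0.0175 = 1.6971
Treynor = (Rp − Rf) / β = (12.79% − 1.15%) / 1.6971 = 11.64 / 1.6971 = 6.8588

6.86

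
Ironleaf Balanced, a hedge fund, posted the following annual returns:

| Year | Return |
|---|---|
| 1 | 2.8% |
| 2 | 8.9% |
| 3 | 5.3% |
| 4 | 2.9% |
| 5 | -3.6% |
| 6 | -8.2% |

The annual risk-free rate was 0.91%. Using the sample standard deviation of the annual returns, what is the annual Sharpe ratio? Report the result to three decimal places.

r̄ = (2.8 + 8.9 + 5.3 + 2.9 − 3.6 − 8.2) / 6 = 8.10 / 6 = 1.3500%
Sample σ = √[Σ(r − r̄)² / 5] = √[192.8150 / 5] = √38.5630 = 6.2099%
Sharpe = (r̄ − rf) / σ = (1.3500 − 0.91) / 6.2099 = 0.4400 / 6.2099 = 0.0709

0.071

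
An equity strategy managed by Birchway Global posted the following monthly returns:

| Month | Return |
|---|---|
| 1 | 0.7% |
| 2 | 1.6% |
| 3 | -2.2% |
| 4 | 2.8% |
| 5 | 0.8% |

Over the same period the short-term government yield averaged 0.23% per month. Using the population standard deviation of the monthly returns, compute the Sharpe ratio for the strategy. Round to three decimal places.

0.309

Mean return μ = 3.70 / 5 = 0.7400%
Population σ = √[Σ(r − μ)² / 5] = √[13.6320 / 5] = √2.7264 = 1.6512%
Sharpe = (μ − rf) / σ = (0.7400 − 0.23) / 1.6512 = 0.5100 / 1.6512 = 0.3089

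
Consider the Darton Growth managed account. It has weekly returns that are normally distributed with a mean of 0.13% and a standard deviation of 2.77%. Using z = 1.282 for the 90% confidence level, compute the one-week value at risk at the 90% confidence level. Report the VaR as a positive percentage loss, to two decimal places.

VaR (as % loss) = −(μ − z·σ) = −(0.13% − 1.282 × 2.77%) = −(-3.42114%) = 3.42114%

3.42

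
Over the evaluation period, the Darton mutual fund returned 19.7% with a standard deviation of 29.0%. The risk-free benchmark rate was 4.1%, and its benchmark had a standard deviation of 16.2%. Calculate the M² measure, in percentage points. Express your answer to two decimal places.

Sharpe = (Rp − Rf) / σp = (19.7% − 4.1%) / 29.0% = 0.5379
M² = Rf + Sharpe × σm = 4.1% + 0.5379 × 16.2% = 12.8140%

12.81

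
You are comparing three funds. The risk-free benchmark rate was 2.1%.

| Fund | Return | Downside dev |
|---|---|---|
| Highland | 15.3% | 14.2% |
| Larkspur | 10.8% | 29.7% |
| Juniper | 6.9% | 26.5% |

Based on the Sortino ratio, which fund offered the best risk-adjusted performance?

Highland: Sortino ratio = (15.3% − 2.1%) / 14.2% = 0.930
Larkspur: Sortino ratio = (10.8% − 2.1%) / 29.7% = 0.293
Juniper: Sortino ratio = (6.9% − 2.1%) / 26.5% = 0.181
Highest: Highland (0.930).

Highland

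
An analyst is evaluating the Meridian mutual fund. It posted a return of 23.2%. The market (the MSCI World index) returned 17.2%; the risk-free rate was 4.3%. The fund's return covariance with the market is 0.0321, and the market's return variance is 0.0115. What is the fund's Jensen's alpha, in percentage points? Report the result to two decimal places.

-17.11

β = Cov / Var = 0.0321 / 0.0115 = 2.7913
E[R] = Rf + β(Rm − Rf) = 4.3% + 2.7913 × (17.2% − 4.3%) = 40.3078%
α = Rp − E[R] = 23.2% − 40.3078% = -17.1078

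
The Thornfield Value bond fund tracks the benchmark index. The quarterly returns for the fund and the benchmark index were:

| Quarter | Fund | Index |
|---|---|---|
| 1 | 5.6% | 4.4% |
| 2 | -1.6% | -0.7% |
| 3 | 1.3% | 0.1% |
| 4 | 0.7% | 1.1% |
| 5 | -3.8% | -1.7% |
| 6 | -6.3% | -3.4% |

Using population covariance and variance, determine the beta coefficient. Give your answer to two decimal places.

1.53

r̄p = -0.6833%,  r̄m = -0.0333%
Cov = Σ(rp − r̄p)(rm − r̄m) / 6 = 9.0672
Var(rm) = Σ(rm − r̄m)² / 6 = 5.9189
β = Cov / Var = 9.0672 / 5.9189 = 1.5319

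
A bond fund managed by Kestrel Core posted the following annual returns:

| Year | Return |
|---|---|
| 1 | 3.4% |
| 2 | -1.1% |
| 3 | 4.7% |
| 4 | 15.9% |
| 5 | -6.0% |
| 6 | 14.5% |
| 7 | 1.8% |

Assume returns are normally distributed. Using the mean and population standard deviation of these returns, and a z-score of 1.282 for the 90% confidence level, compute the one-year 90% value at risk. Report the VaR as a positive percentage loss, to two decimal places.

4.70

r̄ = (3.4 − 1.1 + 4.7 + 15.9 − 6 + 14.5 + 1.8) / 7 = 33.20 / 7 = 4.7429%
Population std dev = √[379.6971 / 7] = 7.3649%
VaR = −(r̄ − z·σ) = −(4.7429 − 1.282 × 7.3649) = −(-4.6989) = 4.6989%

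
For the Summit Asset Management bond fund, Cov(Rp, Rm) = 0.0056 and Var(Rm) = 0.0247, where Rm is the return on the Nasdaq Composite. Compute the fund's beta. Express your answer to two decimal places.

0.23

β = Cov(Rp, Rm) / Var(Rm) = 0.0056 / 0.0247 = 0.2267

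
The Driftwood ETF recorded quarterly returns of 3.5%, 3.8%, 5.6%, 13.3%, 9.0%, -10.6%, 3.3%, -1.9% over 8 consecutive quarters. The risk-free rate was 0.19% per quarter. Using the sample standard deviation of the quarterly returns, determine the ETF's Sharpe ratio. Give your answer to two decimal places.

0.43

r̄ = (3.5 + 3.8 + 5.6 + 13.3 + 9 − 10.6 + 3.3 − 1.9) / 8 = 3.2500%
Σ(r − r̄)² = 358.3000; sample σ = √(358.3000/7) = 7.1544%
Sharpe = (r̄ − rf) / σ = (3.2500 − 0.19) / 7.1544 = 3.0600 / 7.1544 = 0.4277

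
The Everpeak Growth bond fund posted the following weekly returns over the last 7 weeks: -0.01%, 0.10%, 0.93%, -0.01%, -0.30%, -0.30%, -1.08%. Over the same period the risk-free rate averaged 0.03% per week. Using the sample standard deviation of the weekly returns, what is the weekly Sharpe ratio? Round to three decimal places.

-0.210

Mean return μ = -0.670 / 7 = -0.0957%
Σ(r − μ)² = (-0.01 − (-0.0957))² + (0.1 − (-0.0957))² + … = 2.1574
σ = √[2.1574 / 6] = 0.5996%
Sharpe = (μ − rf) / σ = (-0.0957 − 0.03) / 0.5996 = -0.1257 / 0.5996 = -0.2096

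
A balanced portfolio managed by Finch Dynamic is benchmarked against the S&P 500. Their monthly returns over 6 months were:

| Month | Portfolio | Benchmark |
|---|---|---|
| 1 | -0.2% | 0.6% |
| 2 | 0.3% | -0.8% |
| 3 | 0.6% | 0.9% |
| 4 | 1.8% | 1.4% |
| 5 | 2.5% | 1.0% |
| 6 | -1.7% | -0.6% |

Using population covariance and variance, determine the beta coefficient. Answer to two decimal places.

1.19

r̄p = 0.5500%,  r̄m = 0.4167%
Cov = Σ(rp − r̄p)(rm − r̄m) / 6 = 0.8075
Var(rm) = Σ(rm − r̄m)² / 6 = 0.6814
β = Cov / Var = 0.8075 / 0.6814 = 1.1851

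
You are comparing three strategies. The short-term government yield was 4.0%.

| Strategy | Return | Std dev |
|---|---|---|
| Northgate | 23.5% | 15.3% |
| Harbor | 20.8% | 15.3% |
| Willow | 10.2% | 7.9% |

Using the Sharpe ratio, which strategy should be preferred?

Northgate

Northgate: Sharpe ratio = (23.5% − 4.0%) / 15.3% = 1.275
Harbor: Sharpe ratio = (20.8% − 4.0%) / 15.3% = 1.098
Willow: Sharpe ratio = (10.2% − 4.0%) / 7.9% = 0.785
Highest: Northgate (1.275).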